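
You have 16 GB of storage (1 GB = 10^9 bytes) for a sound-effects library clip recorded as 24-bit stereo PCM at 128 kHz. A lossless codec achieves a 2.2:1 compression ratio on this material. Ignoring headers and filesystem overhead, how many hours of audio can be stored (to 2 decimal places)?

Uncompressed byte rate = 128,000 × 3 × 2 = 768,000 bytes/s.
After 2.2:1 compression, effective rate ≈ 349090.91 bytes/s.
Capacity = 16 × 1,000,000,000 = 16,000,000,000 bytes.
16,000,000,000 / effective rate ≈ 45833.33 s → 12.73 hours.

12.73 hours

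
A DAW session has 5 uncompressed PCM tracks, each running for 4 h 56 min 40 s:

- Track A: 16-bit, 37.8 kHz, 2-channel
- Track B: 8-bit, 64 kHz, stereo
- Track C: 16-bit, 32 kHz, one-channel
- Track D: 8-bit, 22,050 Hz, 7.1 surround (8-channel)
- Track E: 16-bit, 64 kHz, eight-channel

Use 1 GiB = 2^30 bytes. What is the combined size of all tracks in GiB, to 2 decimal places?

25.59 GiB

4 h 56 min 40 s = 17,800 s.
Track A: 37,800 × 17,800 × 2 × 2 = 2,691,360,000 bytes.
Track B: 64,000 × 17,800 × 1 × 2 = 2,278,400,000 bytes.
Track C: 32,000 × 17,800 × 2 × 1 = 1,139,200,000 bytes.
Track D: 22,050 × 17,800 × 1 × 8 = 3,139,920,000 bytes.
Track E: 64,000 × 17,800 × 2 × 8 = 18,227,200,000 bytes.
Total = 27,476,080,000 bytes = 25.59 GiB.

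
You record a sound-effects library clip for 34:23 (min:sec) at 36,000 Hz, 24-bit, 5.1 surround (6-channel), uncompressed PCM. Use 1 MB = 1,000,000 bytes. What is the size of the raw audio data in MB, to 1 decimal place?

Duration = 34:23 (min:sec) = 2,063 s.
Bytes = 36,000 samples/s × 2,063 s × 3 bytes/sample × 6 ch = 1,336,824,000 bytes.
1,336,824,000 / 1,000,000 = 1336.8 MB.

1336.8 MB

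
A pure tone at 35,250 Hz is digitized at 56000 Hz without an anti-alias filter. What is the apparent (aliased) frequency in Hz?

20,750 Hz

Nyquist = 56,000/2 = 28,000 Hz; 35,250 Hz exceeds it.
Alias = |35,250 − 1×56,000| = |35,250 − 56,000| = 20,750 Hz.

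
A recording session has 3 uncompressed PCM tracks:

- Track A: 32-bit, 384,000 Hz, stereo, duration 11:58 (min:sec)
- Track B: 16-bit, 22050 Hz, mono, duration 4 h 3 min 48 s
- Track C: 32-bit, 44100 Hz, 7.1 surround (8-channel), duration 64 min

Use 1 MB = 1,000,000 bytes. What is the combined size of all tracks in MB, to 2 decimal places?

8269.80 MB

Track A: 11:58 (min:sec) = 718 s; 384,000 × 718 × 4 × 2 = 2,205,696,000 bytes.
Track B: 4 h 3 min 48 s = 14,628 s; 22,050 × 14,628 × 2 × 1 = 645,094,800 bytes.
Track C: 64 min = 3,840 s; 44,100 × 3,840 × 4 × 8 = 5,419,008,000 bytes.
Total = 8,269,798,800 bytes = 8269.80 MB.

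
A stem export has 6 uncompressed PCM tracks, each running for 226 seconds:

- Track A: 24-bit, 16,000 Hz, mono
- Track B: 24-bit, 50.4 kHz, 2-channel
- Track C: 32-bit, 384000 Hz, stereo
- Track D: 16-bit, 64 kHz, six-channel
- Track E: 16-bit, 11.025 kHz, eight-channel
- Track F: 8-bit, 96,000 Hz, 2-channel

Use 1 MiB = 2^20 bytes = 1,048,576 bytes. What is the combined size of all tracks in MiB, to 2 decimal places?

Track A: 16,000 × 226 × 3 × 1 = 10,848,000 bytes.
Track B: 50,400 × 226 × 3 × 2 = 68,342,400 bytes.
Track C: 384,000 × 226 × 4 × 2 = 694,272,000 bytes.
Track D: 64,000 × 226 × 2 × 6 = 173,568,000 bytes.
Track E: 11,025 × 226 × 2 × 8 = 39,866,400 bytes.
Track F: 96,000 × 226 × 1 × 2 = 43,392,000 bytes.
Total = 1,030,288,800 bytes = 982.56 MiB.

982.56 MiB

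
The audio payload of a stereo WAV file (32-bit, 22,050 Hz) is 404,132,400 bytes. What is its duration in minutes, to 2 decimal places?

38.18 minutes

Byte rate = 22,050 × 4 × 2 = 176,400 bytes/s.
Duration = 404,132,400 / 176,400 = 2,291 s.
2,291 s / 60 = 38.18 minutes.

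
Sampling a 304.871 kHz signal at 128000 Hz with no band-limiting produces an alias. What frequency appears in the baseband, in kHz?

Nyquist = 128,000/2 = 64,000 Hz; 304,871 Hz exceeds it.
Alias = |304,871 − 2×128,000| = |304,871 − 256,000| = 48,871 Hz = 48.871 kHz.

48.871 kHz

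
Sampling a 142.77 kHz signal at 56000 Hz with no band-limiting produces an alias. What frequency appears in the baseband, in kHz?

25.23 kHz

Nyquist = 56,000/2 = 28,000 Hz; 142,770 Hz exceeds it.
Alias = |142,770 − 3×56,000| = |142,770 − 168,000| = 25,230 Hz = 25.23 kHz.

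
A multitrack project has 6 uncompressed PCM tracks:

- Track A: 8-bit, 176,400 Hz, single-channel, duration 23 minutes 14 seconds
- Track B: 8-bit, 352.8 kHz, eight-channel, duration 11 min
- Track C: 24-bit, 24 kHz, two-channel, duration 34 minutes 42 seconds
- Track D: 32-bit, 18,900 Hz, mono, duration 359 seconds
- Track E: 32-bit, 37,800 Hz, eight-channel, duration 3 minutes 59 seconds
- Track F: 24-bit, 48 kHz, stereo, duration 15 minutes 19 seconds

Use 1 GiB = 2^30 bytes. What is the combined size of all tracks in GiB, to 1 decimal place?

2.8 GiB

Track A: 23 minutes 14 seconds = 1,394 s; 176,400 × 1,394 × 1 × 1 = 245,901,600 bytes.
Track B: 11 min = 660 s; 352,800 × 660 × 1 × 8 = 1,862,784,000 bytes.
Track C: 34 minutes 42 seconds = 2,082 s; 24,000 × 2,082 × 3 × 2 = 299,808,000 bytes.
Track D: 18,900 × 359 × 4 × 1 = 27,140,400 bytes.
Track E: 3 minutes 59 seconds = 239 s; 37,800 × 239 × 4 × 8 = 289,094,400 bytes.
Track F: 15 minutes 19 seconds = 919 s; 48,000 × 919 × 3 × 2 = 264,672,000 bytes.
Total = 2,989,400,400 bytes = 2.8 GiB.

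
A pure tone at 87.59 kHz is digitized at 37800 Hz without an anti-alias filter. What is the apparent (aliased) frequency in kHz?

Nyquist = 37,800/2 = 18,900 Hz; 87,590 Hz exceeds it.
Alias = |87,590 − 2×37,800| = |87,590 − 75,600| = 11,990 Hz = 11.99 kHz.

11.99 kHz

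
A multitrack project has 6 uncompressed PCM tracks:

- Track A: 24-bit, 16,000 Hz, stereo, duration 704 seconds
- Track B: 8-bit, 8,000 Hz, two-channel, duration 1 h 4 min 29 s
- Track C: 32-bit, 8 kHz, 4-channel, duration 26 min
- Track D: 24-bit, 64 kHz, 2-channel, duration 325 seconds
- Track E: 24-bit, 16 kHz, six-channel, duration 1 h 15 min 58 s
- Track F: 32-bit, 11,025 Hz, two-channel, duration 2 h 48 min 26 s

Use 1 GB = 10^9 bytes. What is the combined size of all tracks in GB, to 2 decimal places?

Track A: 16,000 × 704 × 3 × 2 = 67,584,000 bytes.
Track B: 1 h 4 min 29 s = 3,869 s; 8,000 × 3,869 × 1 × 2 = 61,904,000 bytes.
Track C: 26 min = 1,560 s; 8,000 × 1,560 × 4 × 4 = 199,680,000 bytes.
Track D: 64,000 × 325 × 3 × 2 = 124,800,000 bytes.
Track E: 1 h 15 min 58 s = 4,558 s; 16,000 × 4,558 × 3 × 6 = 1,312,704,000 bytes.
Track F: 2 h 48 min 26 s = 10,106 s; 11,025 × 10,106 × 4 × 2 = 891,349,200 bytes.
Total = 2,658,021,200 bytes = 2.66 GB.

2.66 GB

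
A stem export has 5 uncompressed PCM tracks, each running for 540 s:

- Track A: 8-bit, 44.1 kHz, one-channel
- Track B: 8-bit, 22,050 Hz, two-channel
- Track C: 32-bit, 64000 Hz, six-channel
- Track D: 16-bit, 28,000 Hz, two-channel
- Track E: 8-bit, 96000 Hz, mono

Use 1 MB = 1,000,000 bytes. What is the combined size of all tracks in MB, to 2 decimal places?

Track A: 44,100 × 540 × 1 × 1 = 23,814,000 bytes.
Track B: 22,050 × 540 × 1 × 2 = 23,814,000 bytes.
Track C: 64,000 × 540 × 4 × 6 = 829,440,000 bytes.
Track D: 28,000 × 540 × 2 × 2 = 60,480,000 bytes.
Track E: 96,000 × 540 × 1 × 1 = 51,840,000 bytes.
Total = 989,388,000 bytes = 989.39 MB.

989.39 MB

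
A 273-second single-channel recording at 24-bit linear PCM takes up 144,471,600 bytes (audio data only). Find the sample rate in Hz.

176,400 Hz

Bytes = sample_rate × seconds × bytes_per_sample × channels.
sample_rate = 144,471,600 / (273 × 3 × 1) = 144,471,600 / 819 = 176,400 Hz.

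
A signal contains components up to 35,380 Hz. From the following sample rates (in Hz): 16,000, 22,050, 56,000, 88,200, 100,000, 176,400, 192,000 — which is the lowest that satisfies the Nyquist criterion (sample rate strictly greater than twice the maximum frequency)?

88,200 Hz

Need sample rate > 2 × 35,380 = 70,760 Hz.
Lowest listed rate above 70,760 Hz is 88,200 Hz.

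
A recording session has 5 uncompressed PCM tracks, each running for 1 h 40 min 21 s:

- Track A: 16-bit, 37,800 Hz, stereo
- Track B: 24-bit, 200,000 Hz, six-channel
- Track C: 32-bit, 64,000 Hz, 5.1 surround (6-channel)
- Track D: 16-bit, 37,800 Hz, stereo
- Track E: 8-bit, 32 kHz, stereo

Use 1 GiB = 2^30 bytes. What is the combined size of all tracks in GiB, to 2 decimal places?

30.85 GiB

1 h 40 min 21 s = 6,021 s.
Track A: 37,800 × 6,021 × 2 × 2 = 910,375,200 bytes.
Track B: 200,000 × 6,021 × 3 × 6 = 21,675,600,000 bytes.
Track C: 64,000 × 6,021 × 4 × 6 = 9,248,256,000 bytes.
Track D: 37,800 × 6,021 × 2 × 2 = 910,375,200 bytes.
Track E: 32,000 × 6,021 × 1 × 2 = 385,344,000 bytes.
Total = 33,129,950,400 bytes = 30.85 GiB.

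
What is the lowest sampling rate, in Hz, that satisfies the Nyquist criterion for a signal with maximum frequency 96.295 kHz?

Minimum sample rate = 2 × 96,295 Hz = 192,590 Hz.

192,590 Hz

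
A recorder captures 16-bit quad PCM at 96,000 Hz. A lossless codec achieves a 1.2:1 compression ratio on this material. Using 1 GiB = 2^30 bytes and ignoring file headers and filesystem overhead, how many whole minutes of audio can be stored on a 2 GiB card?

Uncompressed byte rate = 96,000 × 2 × 4 = 768,000 bytes/s.
After 1.2:1 compression, effective rate ≈ 640000 bytes/s.
Capacity = 2 × 1,073,741,824 = 2,147,483,648 bytes.
2,147,483,648 / effective rate ≈ 3355.44 s → 55 minutes.

55 minutes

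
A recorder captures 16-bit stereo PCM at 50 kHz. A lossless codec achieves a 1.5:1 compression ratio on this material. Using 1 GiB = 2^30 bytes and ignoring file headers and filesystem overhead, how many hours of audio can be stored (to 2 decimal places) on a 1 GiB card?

2.24 hours

Uncompressed byte rate = 50,000 × 2 × 2 = 200,000 bytes/s.
After 1.5:1 compression, effective rate ≈ 133333.33 bytes/s.
Capacity = 1 × 1,073,741,824 = 1,073,741,824 bytes.
1,073,741,824 / effective rate ≈ 8053.06 s → 2.24 hours.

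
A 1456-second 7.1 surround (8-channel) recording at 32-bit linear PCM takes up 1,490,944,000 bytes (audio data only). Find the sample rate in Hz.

Bytes = sample_rate × seconds × bytes_per_sample × channels.
sample_rate = 1,490,944,000 / (1,456 × 4 × 8) = 1,490,944,000 / 46,592 = 32,000 Hz.

32,000 Hz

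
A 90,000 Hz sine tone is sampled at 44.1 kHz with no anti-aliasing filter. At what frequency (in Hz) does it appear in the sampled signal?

1,800 Hz

Nyquist = 44,100/2 = 22,050 Hz; 90,000 Hz exceeds it.
Alias = |90,000 − 2×44,100| = |90,000 − 88,200| = 1,800 Hz.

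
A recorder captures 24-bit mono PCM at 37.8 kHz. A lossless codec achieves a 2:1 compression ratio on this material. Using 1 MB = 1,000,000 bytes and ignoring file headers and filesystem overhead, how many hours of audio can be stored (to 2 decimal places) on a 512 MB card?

2.51 hours

Uncompressed byte rate = 37,800 × 3 × 1 = 113,400 bytes/s.
After 2:1 compression, effective rate ≈ 56700 bytes/s.
Capacity = 512 × 1,000,000 = 512,000,000 bytes.
512,000,000 / effective rate ≈ 9029.98 s → 2.51 hours.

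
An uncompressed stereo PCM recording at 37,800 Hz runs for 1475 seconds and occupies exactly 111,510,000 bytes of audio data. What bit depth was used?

8 bits

Bytes per sample = 111,510,000 / (37,800 × 1,475 × 2) = 111,510,000 / 111,510,000 = 1.
Bit depth = 1 × 8 = 8 bits.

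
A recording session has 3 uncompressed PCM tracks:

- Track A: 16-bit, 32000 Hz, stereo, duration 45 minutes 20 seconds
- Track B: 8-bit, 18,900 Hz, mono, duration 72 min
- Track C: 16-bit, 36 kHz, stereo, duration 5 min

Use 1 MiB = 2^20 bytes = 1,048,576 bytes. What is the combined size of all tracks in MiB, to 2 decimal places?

Track A: 45 minutes 20 seconds = 2,720 s; 32,000 × 2,720 × 2 × 2 = 348,160,000 bytes.
Track B: 72 min = 4,320 s; 18,900 × 4,320 × 1 × 1 = 81,648,000 bytes.
Track C: 5 min = 300 s; 36,000 × 300 × 2 × 2 = 43,200,000 bytes.
Total = 473,008,000 bytes = 451.10 MiB.

451.10 MiB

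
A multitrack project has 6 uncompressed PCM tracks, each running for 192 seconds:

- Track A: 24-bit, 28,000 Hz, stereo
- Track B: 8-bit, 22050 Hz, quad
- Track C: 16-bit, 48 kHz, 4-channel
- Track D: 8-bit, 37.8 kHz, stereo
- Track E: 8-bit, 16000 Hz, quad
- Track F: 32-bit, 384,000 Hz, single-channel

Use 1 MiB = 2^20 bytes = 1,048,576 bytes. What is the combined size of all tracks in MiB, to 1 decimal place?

Track A: 28,000 × 192 × 3 × 2 = 32,256,000 bytes.
Track B: 22,050 × 192 × 1 × 4 = 16,934,400 bytes.
Track C: 48,000 × 192 × 2 × 4 = 73,728,000 bytes.
Track D: 37,800 × 192 × 1 × 2 = 14,515,200 bytes.
Track E: 16,000 × 192 × 1 × 4 = 12,288,000 bytes.
Track F: 384,000 × 192 × 4 × 1 = 294,912,000 bytes.
Total = 444,633,600 bytes = 424.0 MiB.

424.0 MiB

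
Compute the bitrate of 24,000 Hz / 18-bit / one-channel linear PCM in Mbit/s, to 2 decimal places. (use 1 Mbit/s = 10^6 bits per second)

0.43 Mbit/s

Bit rate = 24,000 × 18 × 1 = 432,000 bits/s.
= 0.43 Mbit/s.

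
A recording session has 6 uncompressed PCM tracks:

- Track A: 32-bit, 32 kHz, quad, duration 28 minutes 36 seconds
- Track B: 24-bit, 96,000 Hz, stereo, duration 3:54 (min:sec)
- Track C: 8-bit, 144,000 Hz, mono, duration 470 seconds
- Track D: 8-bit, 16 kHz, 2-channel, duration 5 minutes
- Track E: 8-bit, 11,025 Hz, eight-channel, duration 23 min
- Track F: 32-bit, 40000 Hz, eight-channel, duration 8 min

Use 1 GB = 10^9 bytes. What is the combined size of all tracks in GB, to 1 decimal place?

1.8 GB

Track A: 28 minutes 36 seconds = 1,716 s; 32,000 × 1,716 × 4 × 4 = 878,592,000 bytes.
Track B: 3:54 (min:sec) = 234 s; 96,000 × 234 × 3 × 2 = 134,784,000 bytes.
Track C: 144,000 × 470 × 1 × 1 = 67,680,000 bytes.
Track D: 5 minutes = 300 s; 16,000 × 300 × 1 × 2 = 9,600,000 bytes.
Track E: 23 min = 1,380 s; 11,025 × 1,380 × 1 × 8 = 121,716,000 bytes.
Track F: 8 min = 480 s; 40,000 × 480 × 4 × 8 = 614,400,000 bytes.
Total = 1,826,772,000 bytes = 1.8 GB.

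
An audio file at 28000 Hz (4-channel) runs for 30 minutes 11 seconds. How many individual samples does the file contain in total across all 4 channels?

30 minutes 11 seconds = 1,811 s.
28,000 × 1,811 s × 4 ch = 202,832,000 samples.

202,832,000 samples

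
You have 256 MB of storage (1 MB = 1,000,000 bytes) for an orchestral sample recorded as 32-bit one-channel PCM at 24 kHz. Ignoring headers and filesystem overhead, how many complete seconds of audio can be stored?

2,666 seconds

Uncompressed byte rate = 24,000 × 4 × 1 = 96,000 bytes/s.
Capacity = 256 × 1,000,000 = 256,000,000 bytes.
256,000,000 / 96,000 ≈ 2666.67 s → 2,666 seconds.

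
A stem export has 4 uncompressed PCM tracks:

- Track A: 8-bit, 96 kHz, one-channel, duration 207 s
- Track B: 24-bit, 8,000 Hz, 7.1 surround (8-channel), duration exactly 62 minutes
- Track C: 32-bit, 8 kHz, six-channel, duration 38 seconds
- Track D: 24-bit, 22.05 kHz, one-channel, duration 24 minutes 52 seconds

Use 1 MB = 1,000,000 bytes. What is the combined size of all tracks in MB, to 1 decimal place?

840.1 MB

Track A: 96,000 × 207 × 1 × 1 = 19,872,000 bytes.
Track B: exactly 62 minutes = 3,720 s; 8,000 × 3,720 × 3 × 8 = 714,240,000 bytes.
Track C: 8,000 × 38 × 4 × 6 = 7,296,000 bytes.
Track D: 24 minutes 52 seconds = 1,492 s; 22,050 × 1,492 × 3 × 1 = 98,695,800 bytes.
Total = 840,103,800 bytes = 840.1 MB.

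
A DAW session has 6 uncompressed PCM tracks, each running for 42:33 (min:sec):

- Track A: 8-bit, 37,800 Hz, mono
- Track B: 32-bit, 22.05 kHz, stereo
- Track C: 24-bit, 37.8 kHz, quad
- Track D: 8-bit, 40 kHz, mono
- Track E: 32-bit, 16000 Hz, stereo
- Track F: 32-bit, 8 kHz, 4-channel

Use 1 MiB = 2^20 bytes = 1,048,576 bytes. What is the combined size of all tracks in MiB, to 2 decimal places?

42:33 (min:sec) = 2,553 s.
Track A: 37,800 × 2,553 × 1 × 1 = 96,503,400 bytes.
Track B: 22,050 × 2,553 × 4 × 2 = 450,349,200 bytes.
Track C: 37,800 × 2,553 × 3 × 4 = 1,158,040,800 bytes.
Track D: 40,000 × 2,553 × 1 × 1 = 102,120,000 bytes.
Track E: 16,000 × 2,553 × 4 × 2 = 326,784,000 bytes.
Track F: 8,000 × 2,553 × 4 × 4 = 326,784,000 bytes.
Total = 2,460,581,400 bytes = 2346.59 MiB.

2346.59 MiB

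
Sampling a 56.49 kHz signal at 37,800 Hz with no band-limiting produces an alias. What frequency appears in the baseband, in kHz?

18.69 kHz

Nyquist = 37,800/2 = 18,900 Hz; 56,490 Hz exceeds it.
Alias = |56,490 − 1×37,800| = |56,490 − 37,800| = 18,690 Hz = 18.69 kHz.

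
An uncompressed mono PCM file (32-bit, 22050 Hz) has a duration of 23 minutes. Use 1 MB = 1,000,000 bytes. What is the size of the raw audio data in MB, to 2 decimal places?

121.72 MB

Duration = 23 minutes = 1,380 s.
Bytes = 22,050 samples/s × 1,380 s × 4 bytes/sample × 1 ch = 121,716,000 bytes.
121,716,000 / 1,000,000 = 121.72 MB.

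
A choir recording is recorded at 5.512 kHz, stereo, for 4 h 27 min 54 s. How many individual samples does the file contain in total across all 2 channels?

4 h 27 min 54 s = 16,074 s.
5,512 × 16,074 s × 2 ch = 177,199,776 samples.

177,199,776 samples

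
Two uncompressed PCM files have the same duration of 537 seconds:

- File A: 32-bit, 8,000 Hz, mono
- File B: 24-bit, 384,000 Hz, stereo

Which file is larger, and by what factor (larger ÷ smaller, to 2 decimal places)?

File A: 8,000 × 4 × 1 = 32,000 bytes/s.
File B: 384,000 × 3 × 2 = 2,304,000 bytes/s.
File B is larger; ratio = 1,237,248,000 / 17,184,000 = 72.00.

File B, by a factor of 72.00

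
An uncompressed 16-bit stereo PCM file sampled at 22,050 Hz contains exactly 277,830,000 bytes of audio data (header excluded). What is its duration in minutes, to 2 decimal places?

52.50 minutes

Byte rate = 22,050 × 2 × 2 = 88,200 bytes/s.
Duration = 277,830,000 / 88,200 = 3,150 s.
3,150 s / 60 = 52.50 minutes.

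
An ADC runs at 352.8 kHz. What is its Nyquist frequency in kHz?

Nyquist frequency = sample rate / 2 = 352,800 / 2 = 176.4 kHz.

176.4 kHz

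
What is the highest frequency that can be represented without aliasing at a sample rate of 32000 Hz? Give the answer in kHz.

16 kHz

Nyquist frequency = sample rate / 2 = 32,000 / 2 = 16 kHz.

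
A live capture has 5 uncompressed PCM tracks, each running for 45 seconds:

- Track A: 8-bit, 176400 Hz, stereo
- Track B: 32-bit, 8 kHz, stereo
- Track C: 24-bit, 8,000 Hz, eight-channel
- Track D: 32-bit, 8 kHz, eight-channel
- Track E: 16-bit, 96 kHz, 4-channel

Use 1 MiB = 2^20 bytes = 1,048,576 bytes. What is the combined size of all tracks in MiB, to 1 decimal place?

70.1 MiB

Track A: 176,400 × 45 × 1 × 2 = 15,876,000 bytes.
Track B: 8,000 × 45 × 4 × 2 = 2,880,000 bytes.
Track C: 8,000 × 45 × 3 × 8 = 8,640,000 bytes.
Track D: 8,000 × 45 × 4 × 8 = 11,520,000 bytes.
Track E: 96,000 × 45 × 2 × 4 = 34,560,000 bytes.
Total = 73,476,000 bytes = 70.1 MiB.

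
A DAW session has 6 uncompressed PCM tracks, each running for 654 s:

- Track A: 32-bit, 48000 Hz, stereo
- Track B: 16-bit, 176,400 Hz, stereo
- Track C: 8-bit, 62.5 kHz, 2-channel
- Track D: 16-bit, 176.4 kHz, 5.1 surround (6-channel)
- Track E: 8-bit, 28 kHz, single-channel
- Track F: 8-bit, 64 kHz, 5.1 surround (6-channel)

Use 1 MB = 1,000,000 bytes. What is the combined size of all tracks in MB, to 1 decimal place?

2448.2 MB

Track A: 48,000 × 654 × 4 × 2 = 251,136,000 bytes.
Track B: 176,400 × 654 × 2 × 2 = 461,462,400 bytes.
Track C: 62,500 × 654 × 1 × 2 = 81,750,000 bytes.
Track D: 176,400 × 654 × 2 × 6 = 1,384,387,200 bytes.
Track E: 28,000 × 654 × 1 × 1 = 18,312,000 bytes.
Track F: 64,000 × 654 × 1 × 6 = 251,136,000 bytes.
Total = 2,448,183,600 bytes = 2448.2 MB.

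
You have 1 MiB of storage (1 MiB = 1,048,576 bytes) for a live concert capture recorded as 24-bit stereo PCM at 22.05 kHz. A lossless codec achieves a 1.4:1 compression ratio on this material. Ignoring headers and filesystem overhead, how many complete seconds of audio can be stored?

Uncompressed byte rate = 22,050 × 3 × 2 = 132,300 bytes/s.
After 1.4:1 compression, effective rate ≈ 94500 bytes/s.
Capacity = 1 × 1,048,576 = 1,048,576 bytes.
1,048,576 / effective rate ≈ 11.1 s → 11 seconds.

11 seconds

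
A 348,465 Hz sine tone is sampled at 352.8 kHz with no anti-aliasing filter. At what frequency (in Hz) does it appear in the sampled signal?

4,335 Hz

Nyquist = 352,800/2 = 176,400 Hz; 348,465 Hz exceeds it.
Alias = |348,465 − 1×352,800| = |348,465 − 352,800| = 4,335 Hz.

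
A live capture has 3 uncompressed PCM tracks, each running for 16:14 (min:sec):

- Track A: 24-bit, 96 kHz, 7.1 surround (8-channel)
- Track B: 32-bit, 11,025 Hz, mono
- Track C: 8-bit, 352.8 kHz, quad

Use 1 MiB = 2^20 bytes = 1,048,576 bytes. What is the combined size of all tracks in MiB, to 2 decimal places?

3491.93 MiB

16:14 (min:sec) = 974 s.
Track A: 96,000 × 974 × 3 × 8 = 2,244,096,000 bytes.
Track B: 11,025 × 974 × 4 × 1 = 42,953,400 bytes.
Track C: 352,800 × 974 × 1 × 4 = 1,374,508,800 bytes.
Total = 3,661,558,200 bytes = 3491.93 MiB.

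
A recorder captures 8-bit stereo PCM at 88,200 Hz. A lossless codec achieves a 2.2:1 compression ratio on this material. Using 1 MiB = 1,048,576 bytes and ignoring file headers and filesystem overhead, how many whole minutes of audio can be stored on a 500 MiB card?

Uncompressed byte rate = 88,200 × 1 × 2 = 176,400 bytes/s.
After 2.2:1 compression, effective rate ≈ 80181.82 bytes/s.
Capacity = 500 × 1,048,576 = 524,288,000 bytes.
524,288,000 / effective rate ≈ 6538.74 s → 108 minutes.

108 minutes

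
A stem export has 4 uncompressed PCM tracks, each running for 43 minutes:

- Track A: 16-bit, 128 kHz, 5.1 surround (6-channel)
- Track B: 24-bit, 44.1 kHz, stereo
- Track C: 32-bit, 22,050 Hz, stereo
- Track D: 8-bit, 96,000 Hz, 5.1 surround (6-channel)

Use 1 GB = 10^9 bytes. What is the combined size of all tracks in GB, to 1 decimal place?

43 minutes = 2,580 s.
Track A: 128,000 × 2,580 × 2 × 6 = 3,962,880,000 bytes.
Track B: 44,100 × 2,580 × 3 × 2 = 682,668,000 bytes.
Track C: 22,050 × 2,580 × 4 × 2 = 455,112,000 bytes.
Track D: 96,000 × 2,580 × 1 × 6 = 1,486,080,000 bytes.
Total = 6,586,740,000 bytes = 6.6 GB.

6.6 GB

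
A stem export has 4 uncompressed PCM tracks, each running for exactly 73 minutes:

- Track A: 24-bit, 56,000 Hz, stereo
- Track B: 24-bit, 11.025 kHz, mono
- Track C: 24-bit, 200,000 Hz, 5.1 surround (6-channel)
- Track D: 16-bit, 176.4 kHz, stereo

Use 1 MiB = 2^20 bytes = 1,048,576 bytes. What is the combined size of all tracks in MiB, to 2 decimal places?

exactly 73 minutes = 4,380 s.
Track A: 56,000 × 4,380 × 3 × 2 = 1,471,680,000 bytes.
Track B: 11,025 × 4,380 × 3 × 1 = 144,868,500 bytes.
Track C: 200,000 × 4,380 × 3 × 6 = 15,768,000,000 bytes.
Track D: 176,400 × 4,380 × 2 × 2 = 3,090,528,000 bytes.
Total = 20,475,076,500 bytes = 19526.55 MiB.

19526.55 MiB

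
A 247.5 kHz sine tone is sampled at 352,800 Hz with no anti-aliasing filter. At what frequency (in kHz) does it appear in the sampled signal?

105.3 kHz

Nyquist = 352,800/2 = 176,400 Hz; 247,500 Hz exceeds it.
Alias = |247,500 − 1×352,800| = |247,500 − 352,800| = 105,300 Hz = 105.3 kHz.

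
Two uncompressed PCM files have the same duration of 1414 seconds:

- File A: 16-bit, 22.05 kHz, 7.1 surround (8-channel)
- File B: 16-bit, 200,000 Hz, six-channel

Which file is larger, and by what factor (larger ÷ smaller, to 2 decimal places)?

File A: 22,050 × 2 × 8 = 352,800 bytes/s.
File B: 200,000 × 2 × 6 = 2,400,000 bytes/s.
File B is larger; ratio = 3,393,600,000 / 498,859,200 = 6.80.

File B, by a factor of 6.80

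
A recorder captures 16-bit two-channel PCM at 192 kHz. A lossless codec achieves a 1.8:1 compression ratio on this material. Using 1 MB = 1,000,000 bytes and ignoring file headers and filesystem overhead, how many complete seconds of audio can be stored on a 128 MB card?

Uncompressed byte rate = 192,000 × 2 × 2 = 768,000 bytes/s.
After 1.8:1 compression, effective rate ≈ 426666.67 bytes/s.
Capacity = 128 × 1,000,000 = 128,000,000 bytes.
128,000,000 / effective rate ≈ 300 s → 300 seconds.

300 seconds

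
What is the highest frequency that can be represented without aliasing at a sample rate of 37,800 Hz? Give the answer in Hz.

Nyquist frequency = sample rate / 2 = 37,800 / 2 = 18,900 Hz.

18,900 Hz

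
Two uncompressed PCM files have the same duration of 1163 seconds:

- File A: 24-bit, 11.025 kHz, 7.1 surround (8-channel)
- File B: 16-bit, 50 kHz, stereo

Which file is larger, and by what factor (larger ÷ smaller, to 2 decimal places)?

File A, by a factor of 1.32

File A: 11,025 × 3 × 8 = 264,600 bytes/s.
File B: 50,000 × 2 × 2 = 200,000 bytes/s.
File A is larger; ratio = 307,729,800 / 232,600,000 = 1.32.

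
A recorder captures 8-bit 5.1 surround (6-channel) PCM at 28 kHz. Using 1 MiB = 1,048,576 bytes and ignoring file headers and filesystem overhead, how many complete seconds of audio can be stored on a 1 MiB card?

Uncompressed byte rate = 28,000 × 1 × 6 = 168,000 bytes/s.
Capacity = 1 × 1,048,576 = 1,048,576 bytes.
1,048,576 / 168,000 ≈ 6.24 s → 6 seconds.

6 seconds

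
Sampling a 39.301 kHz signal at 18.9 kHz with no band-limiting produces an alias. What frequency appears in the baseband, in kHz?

Nyquist = 18,900/2 = 9,450 Hz; 39,301 Hz exceeds it.
Alias = |39,301 − 2×18,900| = |39,301 − 37,800| = 1,501 Hz = 1.501 kHz.

1.501 kHz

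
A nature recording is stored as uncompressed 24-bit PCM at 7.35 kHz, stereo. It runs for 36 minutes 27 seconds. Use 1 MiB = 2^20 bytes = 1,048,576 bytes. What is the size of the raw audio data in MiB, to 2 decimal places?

Duration = 36 minutes 27 seconds = 2,187 s.
Bytes = 7,350 samples/s × 2,187 s × 3 bytes/sample × 2 ch = 96,446,700 bytes.
96,446,700 / 1,048,576 = 91.98 MiB.

91.98 MiB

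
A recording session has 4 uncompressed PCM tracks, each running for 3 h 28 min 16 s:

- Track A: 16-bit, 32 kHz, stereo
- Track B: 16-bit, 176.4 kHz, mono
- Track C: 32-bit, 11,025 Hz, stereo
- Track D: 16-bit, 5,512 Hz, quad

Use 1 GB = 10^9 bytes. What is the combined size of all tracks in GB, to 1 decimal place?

7.7 GB

3 h 28 min 16 s = 12,496 s.
Track A: 32,000 × 12,496 × 2 × 2 = 1,599,488,000 bytes.
Track B: 176,400 × 12,496 × 2 × 1 = 4,408,588,800 bytes.
Track C: 11,025 × 12,496 × 4 × 2 = 1,102,147,200 bytes.
Track D: 5,512 × 12,496 × 2 × 4 = 551,023,616 bytes.
Total = 7,661,247,616 bytes = 7.7 GB.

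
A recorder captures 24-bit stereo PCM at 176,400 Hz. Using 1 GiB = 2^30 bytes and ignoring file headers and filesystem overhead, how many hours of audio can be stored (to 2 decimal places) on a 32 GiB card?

Uncompressed byte rate = 176,400 × 3 × 2 = 1,058,400 bytes/s.
Capacity = 32 × 1,073,741,824 = 34,359,738,368 bytes.
34,359,738,368 / 1,058,400 ≈ 32463.85 s → 9.02 hours.

9.02 hours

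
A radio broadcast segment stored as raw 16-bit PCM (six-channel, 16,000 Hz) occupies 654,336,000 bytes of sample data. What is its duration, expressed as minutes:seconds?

56:48

Byte rate = 16,000 × 2 × 6 = 192,000 bytes/s.
Duration = 654,336,000 / 192,000 = 3,408 s.
3,408 s = 56:48.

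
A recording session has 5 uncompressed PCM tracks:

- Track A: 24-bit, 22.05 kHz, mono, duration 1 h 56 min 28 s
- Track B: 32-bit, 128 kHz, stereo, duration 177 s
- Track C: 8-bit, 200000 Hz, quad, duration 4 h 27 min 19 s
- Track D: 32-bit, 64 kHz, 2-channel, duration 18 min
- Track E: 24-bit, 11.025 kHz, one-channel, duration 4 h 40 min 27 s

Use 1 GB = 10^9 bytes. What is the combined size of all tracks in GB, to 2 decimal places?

Track A: 1 h 56 min 28 s = 6,988 s; 22,050 × 6,988 × 3 × 1 = 462,256,200 bytes.
Track B: 128,000 × 177 × 4 × 2 = 181,248,000 bytes.
Track C: 4 h 27 min 19 s = 16,039 s; 200,000 × 16,039 × 1 × 4 = 12,831,200,000 bytes.
Track D: 18 min = 1,080 s; 64,000 × 1,080 × 4 × 2 = 552,960,000 bytes.
Track E: 4 h 40 min 27 s = 16,827 s; 11,025 × 16,827 × 3 × 1 = 556,553,025 bytes.
Total = 14,584,217,225 bytes = 14.58 GB.

14.58 GB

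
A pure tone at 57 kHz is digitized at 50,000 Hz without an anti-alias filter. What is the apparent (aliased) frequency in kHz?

7 kHz

Nyquist = 50,000/2 = 25,000 Hz; 57,000 Hz exceeds it.
Alias = |57,000 − 1×50,000| = |57,000 − 50,000| = 7,000 Hz = 7 kHz.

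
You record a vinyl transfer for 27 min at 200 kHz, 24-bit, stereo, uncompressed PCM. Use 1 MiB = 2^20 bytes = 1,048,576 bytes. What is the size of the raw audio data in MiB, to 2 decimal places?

Duration = 27 min = 1,620 s.
Bytes = 200,000 samples/s × 1,620 s × 3 bytes/sample × 2 ch = 1,944,000,000 bytes.
1,944,000,000 / 1,048,576 = 1853.94 MiB.

1853.94 MiB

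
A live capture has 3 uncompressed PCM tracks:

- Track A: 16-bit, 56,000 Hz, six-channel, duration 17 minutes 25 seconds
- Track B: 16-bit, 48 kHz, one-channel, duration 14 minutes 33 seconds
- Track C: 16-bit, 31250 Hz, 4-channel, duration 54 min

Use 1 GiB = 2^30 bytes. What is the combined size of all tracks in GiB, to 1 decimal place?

1.5 GiB

Track A: 17 minutes 25 seconds = 1,045 s; 56,000 × 1,045 × 2 × 6 = 702,240,000 bytes.
Track B: 14 minutes 33 seconds = 873 s; 48,000 × 873 × 2 × 1 = 83,808,000 bytes.
Track C: 54 min = 3,240 s; 31,250 × 3,240 × 2 × 4 = 810,000,000 bytes.
Total = 1,596,048,000 bytes = 1.5 GiB.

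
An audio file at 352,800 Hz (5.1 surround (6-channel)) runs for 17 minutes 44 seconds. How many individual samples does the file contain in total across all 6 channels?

17 minutes 44 seconds = 1,064 s.
352,800 × 1,064 s × 6 ch = 2,252,275,200 samples.

2,252,275,200 samples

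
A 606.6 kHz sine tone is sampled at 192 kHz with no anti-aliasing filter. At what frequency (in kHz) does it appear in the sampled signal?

30.6 kHz

Nyquist = 192,000/2 = 96,000 Hz; 606,600 Hz exceeds it.
Alias = |606,600 − 3×192,000| = |606,600 − 576,000| = 30,600 Hz = 30.6 kHz.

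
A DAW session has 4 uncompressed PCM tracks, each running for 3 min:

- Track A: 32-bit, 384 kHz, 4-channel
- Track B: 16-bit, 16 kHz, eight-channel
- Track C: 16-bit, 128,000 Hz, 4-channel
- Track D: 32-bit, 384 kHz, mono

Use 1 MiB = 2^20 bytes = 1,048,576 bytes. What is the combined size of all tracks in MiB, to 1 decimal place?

3 min = 180 s.
Track A: 384,000 × 180 × 4 × 4 = 1,105,920,000 bytes.
Track B: 16,000 × 180 × 2 × 8 = 46,080,000 bytes.
Track C: 128,000 × 180 × 2 × 4 = 184,320,000 bytes.
Track D: 384,000 × 180 × 4 × 1 = 276,480,000 bytes.
Total = 1,612,800,000 bytes = 1538.1 MiB.

1538.1 MiB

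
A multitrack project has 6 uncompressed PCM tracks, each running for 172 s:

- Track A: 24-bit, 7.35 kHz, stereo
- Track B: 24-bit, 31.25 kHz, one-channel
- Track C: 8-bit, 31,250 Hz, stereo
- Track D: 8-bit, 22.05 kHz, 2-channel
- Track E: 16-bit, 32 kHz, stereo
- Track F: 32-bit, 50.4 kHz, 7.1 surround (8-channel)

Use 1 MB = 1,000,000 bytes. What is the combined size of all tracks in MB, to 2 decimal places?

341.46 MB

Track A: 7,350 × 172 × 3 × 2 = 7,585,200 bytes.
Track B: 31,250 × 172 × 3 × 1 = 16,125,000 bytes.
Track C: 31,250 × 172 × 1 × 2 = 10,750,000 bytes.
Track D: 22,050 × 172 × 1 × 2 = 7,585,200 bytes.
Track E: 32,000 × 172 × 2 × 2 = 22,016,000 bytes.
Track F: 50,400 × 172 × 4 × 8 = 277,401,600 bytes.
Total = 341,463,000 bytes = 341.46 MB.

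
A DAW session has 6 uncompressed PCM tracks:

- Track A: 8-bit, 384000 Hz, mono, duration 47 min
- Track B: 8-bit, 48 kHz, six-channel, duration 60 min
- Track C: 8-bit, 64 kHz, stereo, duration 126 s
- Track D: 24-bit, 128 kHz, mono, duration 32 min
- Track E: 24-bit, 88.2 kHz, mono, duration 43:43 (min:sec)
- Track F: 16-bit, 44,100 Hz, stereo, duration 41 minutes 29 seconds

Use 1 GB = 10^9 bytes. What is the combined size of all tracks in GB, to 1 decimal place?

4.0 GB

Track A: 47 min = 2,820 s; 384,000 × 2,820 × 1 × 1 = 1,082,880,000 bytes.
Track B: 60 min = 3,600 s; 48,000 × 3,600 × 1 × 6 = 1,036,800,000 bytes.
Track C: 64,000 × 126 × 1 × 2 = 16,128,000 bytes.
Track D: 32 min = 1,920 s; 128,000 × 1,920 × 3 × 1 = 737,280,000 bytes.
Track E: 43:43 (min:sec) = 2,623 s; 88,200 × 2,623 × 3 × 1 = 694,045,800 bytes.
Track F: 41 minutes 29 seconds = 2,489 s; 44,100 × 2,489 × 2 × 2 = 439,059,600 bytes.
Total = 4,006,193,400 bytes = 4.0 GB.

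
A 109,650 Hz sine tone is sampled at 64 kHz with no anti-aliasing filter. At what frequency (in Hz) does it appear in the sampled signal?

Nyquist = 64,000/2 = 32,000 Hz; 109,650 Hz exceeds it.
Alias = |109,650 − 2×64,000| = |109,650 − 128,000| = 18,350 Hz.

18,350 Hz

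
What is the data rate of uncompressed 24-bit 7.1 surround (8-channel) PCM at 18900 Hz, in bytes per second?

453,600 bytes/s

Bit rate = 18,900 × 24 × 8 = 3,628,800 bits/s.
3,628,800 / 8 = 453,600 bytes/s.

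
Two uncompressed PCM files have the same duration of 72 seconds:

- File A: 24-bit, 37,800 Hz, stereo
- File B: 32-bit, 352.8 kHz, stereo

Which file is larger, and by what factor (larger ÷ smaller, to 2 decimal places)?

File A: 37,800 × 3 × 2 = 226,800 bytes/s.
File B: 352,800 × 4 × 2 = 2,822,400 bytes/s.
File B is larger; ratio = 203,212,800 / 16,329,600 = 12.44.

File B, by a factor of 12.44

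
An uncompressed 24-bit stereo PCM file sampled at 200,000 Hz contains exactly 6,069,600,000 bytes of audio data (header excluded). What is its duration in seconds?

Byte rate = 200,000 × 3 × 2 = 1,200,000 bytes/s.
Duration = 6,069,600,000 / 1,200,000 = 5,058 s.

5,058 seconds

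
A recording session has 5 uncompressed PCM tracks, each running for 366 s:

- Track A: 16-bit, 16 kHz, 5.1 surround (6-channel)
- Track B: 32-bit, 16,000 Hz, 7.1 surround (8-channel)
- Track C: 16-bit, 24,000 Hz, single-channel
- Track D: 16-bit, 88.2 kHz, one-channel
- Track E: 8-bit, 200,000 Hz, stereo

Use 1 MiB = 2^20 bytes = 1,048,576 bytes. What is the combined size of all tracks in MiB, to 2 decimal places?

Track A: 16,000 × 366 × 2 × 6 = 70,272,000 bytes.
Track B: 16,000 × 366 × 4 × 8 = 187,392,000 bytes.
Track C: 24,000 × 366 × 2 × 1 = 17,568,000 bytes.
Track D: 88,200 × 366 × 2 × 1 = 64,562,400 bytes.
Track E: 200,000 × 366 × 1 × 2 = 146,400,000 bytes.
Total = 486,194,400 bytes = 463.67 MiB.

463.67 MiB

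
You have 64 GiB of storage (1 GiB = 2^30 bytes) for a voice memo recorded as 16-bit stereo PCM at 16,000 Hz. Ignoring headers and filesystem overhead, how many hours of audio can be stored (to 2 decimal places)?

Uncompressed byte rate = 16,000 × 2 × 2 = 64,000 bytes/s.
Capacity = 64 × 1,073,741,824 = 68,719,476,736 bytes.
68,719,476,736 / 64,000 ≈ 1073741.82 s → 298.26 hours.

298.26 hours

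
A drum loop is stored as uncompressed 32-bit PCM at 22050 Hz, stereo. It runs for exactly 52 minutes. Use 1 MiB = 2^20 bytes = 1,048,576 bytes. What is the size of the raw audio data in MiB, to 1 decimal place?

Duration = exactly 52 minutes = 3,120 s.
Bytes = 22,050 samples/s × 3,120 s × 4 bytes/sample × 2 ch = 550,368,000 bytes.
550,368,000 / 1,048,576 = 524.9 MiB.

524.9 MiB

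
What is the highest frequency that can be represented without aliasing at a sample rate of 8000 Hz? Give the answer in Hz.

Nyquist frequency = sample rate / 2 = 8,000 / 2 = 4,000 Hz.

4,000 Hz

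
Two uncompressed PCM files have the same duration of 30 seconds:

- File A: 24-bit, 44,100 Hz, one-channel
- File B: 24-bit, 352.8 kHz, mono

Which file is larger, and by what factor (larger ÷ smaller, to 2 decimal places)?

File B, by a factor of 8.00

File A: 44,100 × 3 × 1 = 132,300 bytes/s.
File B: 352,800 × 3 × 1 = 1,058,400 bytes/s.
File B is larger; ratio = 31,752,000 / 3,969,000 = 8.00.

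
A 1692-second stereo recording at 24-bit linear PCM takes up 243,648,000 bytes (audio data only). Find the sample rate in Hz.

Bytes = sample_rate × seconds × bytes_per_sample × channels.
sample_rate = 243,648,000 / (1,692 × 3 × 2) = 243,648,000 / 10,152 = 24,000 Hz.

24,000 Hz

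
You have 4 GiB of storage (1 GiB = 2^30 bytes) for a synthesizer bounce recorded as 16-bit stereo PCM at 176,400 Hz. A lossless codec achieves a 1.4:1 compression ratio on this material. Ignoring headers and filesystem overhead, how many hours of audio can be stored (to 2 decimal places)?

Uncompressed byte rate = 176,400 × 2 × 2 = 705,600 bytes/s.
After 1.4:1 compression, effective rate ≈ 504000 bytes/s.
Capacity = 4 × 1,073,741,824 = 4,294,967,296 bytes.
4,294,967,296 / effective rate ≈ 8521.76 s → 2.37 hours.

2.37 hours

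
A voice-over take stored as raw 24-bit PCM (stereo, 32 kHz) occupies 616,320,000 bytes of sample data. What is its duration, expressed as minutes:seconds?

53:30

Byte rate = 32,000 × 3 × 2 = 192,000 bytes/s.
Duration = 616,320,000 / 192,000 = 3,210 s.
3,210 s = 53:30.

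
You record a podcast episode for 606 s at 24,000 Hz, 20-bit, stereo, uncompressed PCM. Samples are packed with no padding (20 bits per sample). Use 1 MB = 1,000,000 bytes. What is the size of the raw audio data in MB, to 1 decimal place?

72.7 MB

Bits = 24,000 × 606 × 20 × 2 = 581,760,000 bits = 72,720,000 bytes.
72,720,000 / 1,000,000 = 72.7 MB.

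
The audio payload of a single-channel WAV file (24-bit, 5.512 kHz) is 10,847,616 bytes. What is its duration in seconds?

Byte rate = 5,512 × 3 × 1 = 16,536 bytes/s.
Duration = 10,847,616 / 16,536 = 656 s.

656 seconds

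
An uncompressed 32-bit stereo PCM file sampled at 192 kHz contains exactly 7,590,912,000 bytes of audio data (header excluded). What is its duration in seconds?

4,942 seconds

Byte rate = 192,000 × 4 × 2 = 1,536,000 bytes/s.
Duration = 7,590,912,000 / 1,536,000 = 4,942 s.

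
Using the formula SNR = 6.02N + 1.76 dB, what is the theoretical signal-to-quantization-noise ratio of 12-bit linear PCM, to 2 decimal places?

6.02 × 12 + 1.76 = 74.00 dB.

74.00 dB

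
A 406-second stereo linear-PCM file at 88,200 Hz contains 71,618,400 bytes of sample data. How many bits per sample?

8 bits

Bytes per sample = 71,618,400 / (88,200 × 406 × 2) = 71,618,400 / 71,618,400 = 1.
Bit depth = 1 × 8 = 8 bits.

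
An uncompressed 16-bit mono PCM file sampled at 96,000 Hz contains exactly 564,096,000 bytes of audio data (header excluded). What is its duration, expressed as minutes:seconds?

48:58

Byte rate = 96,000 × 2 × 1 = 192,000 bytes/s.
Duration = 564,096,000 / 192,000 = 2,938 s.
2,938 s = 48:58.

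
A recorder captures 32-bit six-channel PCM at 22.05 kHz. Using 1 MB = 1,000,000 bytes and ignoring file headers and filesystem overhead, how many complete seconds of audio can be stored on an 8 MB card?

15 seconds

Uncompressed byte rate = 22,050 × 4 × 6 = 529,200 bytes/s.
Capacity = 8 × 1,000,000 = 8,000,000 bytes.
8,000,000 / 529,200 ≈ 15.12 s → 15 seconds.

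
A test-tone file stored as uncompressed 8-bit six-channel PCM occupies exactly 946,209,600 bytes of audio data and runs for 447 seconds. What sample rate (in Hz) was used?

Bytes = sample_rate × seconds × bytes_per_sample × channels.
sample_rate = 946,209,600 / (447 × 1 × 6) = 946,209,600 / 2,682 = 352,800 Hz.

352,800 Hz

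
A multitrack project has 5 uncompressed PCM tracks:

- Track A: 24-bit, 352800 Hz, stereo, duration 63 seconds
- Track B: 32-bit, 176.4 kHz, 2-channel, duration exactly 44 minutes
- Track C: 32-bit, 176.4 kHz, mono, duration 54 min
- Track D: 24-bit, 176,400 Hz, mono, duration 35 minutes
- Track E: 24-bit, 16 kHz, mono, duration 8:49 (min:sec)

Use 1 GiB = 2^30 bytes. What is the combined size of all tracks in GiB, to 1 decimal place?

Track A: 352,800 × 63 × 3 × 2 = 133,358,400 bytes.
Track B: exactly 44 minutes = 2,640 s; 176,400 × 2,640 × 4 × 2 = 3,725,568,000 bytes.
Track C: 54 min = 3,240 s; 176,400 × 3,240 × 4 × 1 = 2,286,144,000 bytes.
Track D: 35 minutes = 2,100 s; 176,400 × 2,100 × 3 × 1 = 1,111,320,000 bytes.
Track E: 8:49 (min:sec) = 529 s; 16,000 × 529 × 3 × 1 = 25,392,000 bytes.
Total = 7,281,782,400 bytes = 6.8 GiB.

6.8 GiB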